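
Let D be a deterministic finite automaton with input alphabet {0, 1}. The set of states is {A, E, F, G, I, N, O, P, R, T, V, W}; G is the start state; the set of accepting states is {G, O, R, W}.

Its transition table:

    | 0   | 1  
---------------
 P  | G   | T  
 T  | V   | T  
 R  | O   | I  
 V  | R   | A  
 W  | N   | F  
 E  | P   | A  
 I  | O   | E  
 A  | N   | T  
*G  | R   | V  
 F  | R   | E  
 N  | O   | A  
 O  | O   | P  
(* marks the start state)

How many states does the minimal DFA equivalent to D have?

Reachable states from the start: {A,E,G,I,N,O,P,R,T,V}. Unreachable: {F,W} — drop them.
Initial partition by acceptance: {G,O,R} | {A,E,I,N,P,T,V}.
Split {A,E,I,N,P,T,V} by δ(·,0) → {I,N,P,V} and {A,E,T}.
No further refinement is possible. Final partition (3 blocks): {G,O,R} | {I,N,P,V} | {A,E,T}.

3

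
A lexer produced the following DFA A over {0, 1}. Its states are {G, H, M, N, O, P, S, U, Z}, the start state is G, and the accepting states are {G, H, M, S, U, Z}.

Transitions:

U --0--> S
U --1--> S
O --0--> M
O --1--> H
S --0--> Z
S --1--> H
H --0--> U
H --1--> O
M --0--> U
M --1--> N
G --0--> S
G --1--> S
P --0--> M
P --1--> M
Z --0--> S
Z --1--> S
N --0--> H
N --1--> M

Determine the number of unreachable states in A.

Starting at G and following transitions, the reachable set is {G, H, M, N, O, S, U, Z}. That leaves P unreachable — 1 in total.

1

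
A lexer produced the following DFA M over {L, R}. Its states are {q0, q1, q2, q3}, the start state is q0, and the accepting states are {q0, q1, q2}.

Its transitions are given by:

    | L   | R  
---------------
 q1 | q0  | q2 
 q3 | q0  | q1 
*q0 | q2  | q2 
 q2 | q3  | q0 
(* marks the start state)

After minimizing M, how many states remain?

P0 = {q0,q1,q2} | {q3}.
On input L, block {q0,q1,q2} splits into {q0,q1} and {q2}.
Refine {q0,q1} on symbol L: members go to different blocks, giving {q0} and {q1}.
Stable partition: {q0} | {q3} | {q2} | {q1} — 4 equivalence classes.

4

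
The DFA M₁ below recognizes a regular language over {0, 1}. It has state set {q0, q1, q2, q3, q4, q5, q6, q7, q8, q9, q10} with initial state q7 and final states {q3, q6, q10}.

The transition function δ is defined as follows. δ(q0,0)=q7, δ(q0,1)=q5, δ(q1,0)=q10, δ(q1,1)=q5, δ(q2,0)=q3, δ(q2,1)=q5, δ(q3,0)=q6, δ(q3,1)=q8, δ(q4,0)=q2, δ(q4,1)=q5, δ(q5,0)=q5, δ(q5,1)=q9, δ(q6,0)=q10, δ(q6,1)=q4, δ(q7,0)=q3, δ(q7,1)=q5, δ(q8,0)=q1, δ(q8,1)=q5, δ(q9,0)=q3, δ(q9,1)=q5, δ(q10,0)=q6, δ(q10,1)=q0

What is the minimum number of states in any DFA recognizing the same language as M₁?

All states are reachable from the start state.
Initial partition by acceptance: {q3,q6,q10} | {q0,q1,q2,q4,q5,q7,q8,q9}.
Split {q0,q1,q2,q4,q5,q7,q8,q9} by δ(·,0) → {q0,q4,q5,q8} and {q1,q2,q7,q9}.
Split {q0,q4,q5,q8} by δ(·,0) → {q0,q4,q8} and {q5}.
Stable partition: {q3,q6,q10} | {q0,q4,q8} | {q1,q2,q7,q9} | {q5} — 4 equivalence classes.

4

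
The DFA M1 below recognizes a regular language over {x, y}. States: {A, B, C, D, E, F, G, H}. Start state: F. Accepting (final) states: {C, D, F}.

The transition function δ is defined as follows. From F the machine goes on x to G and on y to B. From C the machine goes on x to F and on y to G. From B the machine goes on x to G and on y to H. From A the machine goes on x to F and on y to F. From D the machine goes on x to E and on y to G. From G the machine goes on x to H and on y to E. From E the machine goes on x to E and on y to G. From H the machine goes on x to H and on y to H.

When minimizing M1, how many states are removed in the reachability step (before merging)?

3

No path from F leads to A, C, D; the other 5 states are all reachable.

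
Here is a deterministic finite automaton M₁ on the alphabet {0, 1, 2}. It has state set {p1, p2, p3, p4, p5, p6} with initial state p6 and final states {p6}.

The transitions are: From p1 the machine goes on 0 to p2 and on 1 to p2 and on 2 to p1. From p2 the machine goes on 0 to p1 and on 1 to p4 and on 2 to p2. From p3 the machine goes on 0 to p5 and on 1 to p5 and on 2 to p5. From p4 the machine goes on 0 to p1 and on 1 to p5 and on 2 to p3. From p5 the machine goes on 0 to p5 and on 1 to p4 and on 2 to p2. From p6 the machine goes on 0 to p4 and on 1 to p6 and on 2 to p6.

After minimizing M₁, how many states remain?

Initial partition by acceptance: {p6} | {p1,p2,p3,p4,p5}.
No further refinement is possible. Final partition (2 blocks): {p6} | {p1,p2,p3,p4,p5}.

2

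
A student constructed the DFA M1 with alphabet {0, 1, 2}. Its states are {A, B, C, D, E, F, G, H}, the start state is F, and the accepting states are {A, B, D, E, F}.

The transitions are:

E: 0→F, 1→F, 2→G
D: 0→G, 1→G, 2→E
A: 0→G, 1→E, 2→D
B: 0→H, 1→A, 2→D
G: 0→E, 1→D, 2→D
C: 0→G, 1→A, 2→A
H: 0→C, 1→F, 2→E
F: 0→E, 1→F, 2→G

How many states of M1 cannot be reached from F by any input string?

BFS from F reaches {D, E, F, G}; the 4 state(s) A, B, C, H are never visited.

4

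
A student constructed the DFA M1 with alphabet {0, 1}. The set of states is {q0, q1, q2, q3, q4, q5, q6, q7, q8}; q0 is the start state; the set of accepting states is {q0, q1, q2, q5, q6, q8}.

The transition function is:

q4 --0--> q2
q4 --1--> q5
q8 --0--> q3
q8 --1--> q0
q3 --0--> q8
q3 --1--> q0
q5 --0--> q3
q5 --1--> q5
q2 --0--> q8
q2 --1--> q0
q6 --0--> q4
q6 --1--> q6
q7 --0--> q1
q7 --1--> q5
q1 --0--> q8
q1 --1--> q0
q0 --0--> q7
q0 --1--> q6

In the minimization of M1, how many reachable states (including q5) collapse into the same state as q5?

Initial partition by acceptance: {q0,q1,q2,q5,q6,q8} | {q3,q4,q7}.
Split {q0,q1,q2,q5,q6,q8} by δ(·,0) → {q0,q5,q6,q8} and {q1,q2}.
Refine {q3,q4,q7} on symbol 0: members go to different blocks, giving {q4,q7} and {q3}.
On input 0, block {q0,q5,q6,q8} splits into {q0,q6} and {q5,q8}.
Refine {q5,q8} on symbol 1: members go to different blocks, giving {q5} and {q8}.
No further refinement is possible. Final partition (6 blocks): {q0,q6} | {q4,q7} | {q1,q2} | {q3} | {q5} | {q8}.
The equivalence class containing q5 is {q5}, of size 1.

1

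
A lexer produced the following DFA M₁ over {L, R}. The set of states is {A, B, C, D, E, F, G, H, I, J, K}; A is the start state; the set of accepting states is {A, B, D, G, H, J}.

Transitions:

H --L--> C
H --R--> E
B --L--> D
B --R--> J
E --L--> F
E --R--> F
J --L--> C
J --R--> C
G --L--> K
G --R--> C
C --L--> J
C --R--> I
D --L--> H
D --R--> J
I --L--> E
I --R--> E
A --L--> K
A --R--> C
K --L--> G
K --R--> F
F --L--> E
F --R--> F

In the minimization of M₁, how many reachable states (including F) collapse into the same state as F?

3

States {B,D,H} cannot be reached from the start state, so discard them.
Start with accepting vs non-accepting: {A,G,J} | {C,E,F,I,K}.
Split {C,E,F,I,K} by δ(·,L) → {E,F,I} and {C,K}.
The partition is now stable with 3 blocks: {A,G,J} | {E,F,I} | {C,K}.
The equivalence class containing F is {E,F,I}, of size 3.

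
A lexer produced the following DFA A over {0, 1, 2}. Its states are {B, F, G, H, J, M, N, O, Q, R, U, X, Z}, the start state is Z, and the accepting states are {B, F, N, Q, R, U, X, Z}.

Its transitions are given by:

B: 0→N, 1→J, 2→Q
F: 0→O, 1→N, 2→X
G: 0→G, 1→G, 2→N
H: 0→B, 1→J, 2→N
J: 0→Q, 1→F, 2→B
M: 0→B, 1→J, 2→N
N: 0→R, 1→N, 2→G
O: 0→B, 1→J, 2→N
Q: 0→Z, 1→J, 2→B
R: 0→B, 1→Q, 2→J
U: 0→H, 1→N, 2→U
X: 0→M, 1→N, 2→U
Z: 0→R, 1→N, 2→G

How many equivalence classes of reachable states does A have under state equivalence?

7

All states are reachable from the start state.
Start with accepting vs non-accepting: {B,F,N,Q,R,U,X,Z} | {G,H,J,M,O}.
Refine {B,F,N,Q,R,U,X,Z} on symbol 0: members go to different blocks, giving {B,N,Q,R,Z} and {F,U,X}.
Split {B,N,Q,R,Z} by δ(·,1) → {N,R,Z} and {B,Q}.
Split {N,R,Z} by δ(·,0) → {N,Z} and {R}.
On input 0, block {G,H,J,M,O} splits into {H,J,M,O} and {G}.
Refine {H,J,M,O} on symbol 1: members go to different blocks, giving {H,M,O} and {J}.
No further refinement is possible. Final partition (7 blocks): {N,Z} | {H,M,O} | {F,U,X} | {B,Q} | {R} | {G} | {J}.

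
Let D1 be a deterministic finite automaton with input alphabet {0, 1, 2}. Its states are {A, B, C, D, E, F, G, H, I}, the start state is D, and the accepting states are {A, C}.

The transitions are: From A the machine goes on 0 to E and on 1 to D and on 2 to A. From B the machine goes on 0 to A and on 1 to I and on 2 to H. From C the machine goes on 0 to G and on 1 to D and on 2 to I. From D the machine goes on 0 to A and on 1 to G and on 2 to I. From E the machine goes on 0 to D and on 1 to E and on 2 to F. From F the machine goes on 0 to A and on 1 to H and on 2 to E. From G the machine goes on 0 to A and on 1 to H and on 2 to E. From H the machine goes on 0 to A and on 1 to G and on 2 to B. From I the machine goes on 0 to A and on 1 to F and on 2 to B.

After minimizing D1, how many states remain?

6

States {C} cannot be reached from the start state, so discard them.
Initial partition by acceptance: {A} | {B,D,E,F,G,H,I}.
Split {B,D,E,F,G,H,I} by δ(·,0) → {B,D,F,G,H,I} and {E}.
Refine {B,D,F,G,H,I} on symbol 2: members go to different blocks, giving {B,D,H,I} and {F,G}.
Refine {B,D,H,I} on symbol 1: members go to different blocks, giving {D,H,I} and {B}.
Split {D,H,I} by δ(·,2) → {H,I} and {D}.
The partition is now stable with 6 blocks: {A} | {H,I} | {E} | {F,G} | {B} | {D}.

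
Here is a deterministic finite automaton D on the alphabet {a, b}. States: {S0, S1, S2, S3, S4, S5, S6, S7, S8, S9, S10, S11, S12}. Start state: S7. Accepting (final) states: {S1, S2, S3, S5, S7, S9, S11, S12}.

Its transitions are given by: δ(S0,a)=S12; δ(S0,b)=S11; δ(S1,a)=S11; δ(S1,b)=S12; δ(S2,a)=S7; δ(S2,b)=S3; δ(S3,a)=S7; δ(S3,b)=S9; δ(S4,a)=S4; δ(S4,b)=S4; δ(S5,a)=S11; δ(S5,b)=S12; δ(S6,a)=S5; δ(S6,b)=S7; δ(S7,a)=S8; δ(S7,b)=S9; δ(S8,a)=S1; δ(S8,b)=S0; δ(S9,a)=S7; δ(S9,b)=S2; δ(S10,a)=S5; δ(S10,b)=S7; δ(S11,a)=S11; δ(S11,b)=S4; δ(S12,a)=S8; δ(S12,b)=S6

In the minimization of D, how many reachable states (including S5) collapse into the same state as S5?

Reachable states from the start: {S0,S1,S2,S3,S4,S5,S6,S7,S8,S9,S11,S12}. Unreachable: {S10} — drop them.
P0 = {S1,S2,S3,S5,S7,S9,S11,S12} | {S0,S4,S6,S8}.
Split {S1,S2,S3,S5,S7,S9,S11,S12} by δ(·,a) → {S1,S2,S3,S5,S9,S11} and {S7,S12}.
On input a, block {S1,S2,S3,S5,S9,S11} splits into {S1,S5,S11} and {S2,S3,S9}.
Split {S1,S5,S11} by δ(·,b) → {S1,S5} and {S11}.
Split {S0,S4,S6,S8} by δ(·,a) → {S6,S8} and {S0} and {S4}.
On input b, block {S6,S8} splits into {S6} and {S8}.
Split {S7,S12} by δ(·,b) → {S7} and {S12}.
The partition is now stable with 9 blocks: {S1,S5} | {S6} | {S7} | {S2,S3,S9} | {S11} | {S0} | {S4} | {S8} | {S12}.
The equivalence class containing S5 is {S1,S5}, of size 2.

2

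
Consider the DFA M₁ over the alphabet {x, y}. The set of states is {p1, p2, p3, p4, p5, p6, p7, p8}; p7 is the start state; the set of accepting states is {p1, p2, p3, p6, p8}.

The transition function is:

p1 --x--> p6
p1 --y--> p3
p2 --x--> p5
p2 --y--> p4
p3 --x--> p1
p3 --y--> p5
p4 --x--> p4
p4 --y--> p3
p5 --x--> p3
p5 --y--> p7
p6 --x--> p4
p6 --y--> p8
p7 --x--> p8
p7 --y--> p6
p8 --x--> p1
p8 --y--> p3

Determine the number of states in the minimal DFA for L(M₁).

7

States {p2} cannot be reached from the start state, so discard them.
Initial partition by acceptance: {p1,p3,p6,p8} | {p4,p5,p7}.
On input x, block {p1,p3,p6,p8} splits into {p1,p3,p8} and {p6}.
On input x, block {p1,p3,p8} splits into {p3,p8} and {p1}.
Split {p3,p8} by δ(·,y) → {p3} and {p8}.
On input x, block {p4,p5,p7} splits into {p4} and {p5} and {p7}.
No further refinement is possible. Final partition (7 blocks): {p3} | {p4} | {p6} | {p1} | {p8} | {p5} | {p7}.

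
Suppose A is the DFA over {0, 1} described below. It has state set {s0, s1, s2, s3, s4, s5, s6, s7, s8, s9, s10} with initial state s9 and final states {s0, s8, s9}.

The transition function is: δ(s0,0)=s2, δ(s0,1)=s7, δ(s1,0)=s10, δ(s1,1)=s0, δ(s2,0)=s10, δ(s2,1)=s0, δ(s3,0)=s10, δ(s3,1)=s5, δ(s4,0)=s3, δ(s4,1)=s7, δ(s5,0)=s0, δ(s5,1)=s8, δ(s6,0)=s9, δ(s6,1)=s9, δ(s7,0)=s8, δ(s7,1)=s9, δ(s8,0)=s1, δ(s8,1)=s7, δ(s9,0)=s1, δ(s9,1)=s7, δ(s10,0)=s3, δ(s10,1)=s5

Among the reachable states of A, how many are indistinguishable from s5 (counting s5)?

States {s4,s6} cannot be reached from the start state, so discard them.
P0 = {s0,s8,s9} | {s1,s2,s3,s5,s7,s10}.
On input 0, block {s1,s2,s3,s5,s7,s10} splits into {s1,s2,s3,s10} and {s5,s7}.
Refine {s1,s2,s3,s10} on symbol 1: members go to different blocks, giving {s1,s2} and {s3,s10}.
The partition is now stable with 4 blocks: {s0,s8,s9} | {s1,s2} | {s5,s7} | {s3,s10}.
State s5 belongs to the block {s5,s7}, which has 2 states.

2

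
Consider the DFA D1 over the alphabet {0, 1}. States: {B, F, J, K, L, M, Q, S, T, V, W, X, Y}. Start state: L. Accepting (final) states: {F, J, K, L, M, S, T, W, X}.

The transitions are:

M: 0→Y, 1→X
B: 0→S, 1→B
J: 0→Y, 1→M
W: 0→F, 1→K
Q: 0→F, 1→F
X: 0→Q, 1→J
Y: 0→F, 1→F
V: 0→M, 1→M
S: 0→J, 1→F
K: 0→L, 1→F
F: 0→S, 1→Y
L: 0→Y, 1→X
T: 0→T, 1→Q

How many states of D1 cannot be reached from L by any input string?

No path from L leads to B, K, T, V, W; the other 8 states are all reachable.

5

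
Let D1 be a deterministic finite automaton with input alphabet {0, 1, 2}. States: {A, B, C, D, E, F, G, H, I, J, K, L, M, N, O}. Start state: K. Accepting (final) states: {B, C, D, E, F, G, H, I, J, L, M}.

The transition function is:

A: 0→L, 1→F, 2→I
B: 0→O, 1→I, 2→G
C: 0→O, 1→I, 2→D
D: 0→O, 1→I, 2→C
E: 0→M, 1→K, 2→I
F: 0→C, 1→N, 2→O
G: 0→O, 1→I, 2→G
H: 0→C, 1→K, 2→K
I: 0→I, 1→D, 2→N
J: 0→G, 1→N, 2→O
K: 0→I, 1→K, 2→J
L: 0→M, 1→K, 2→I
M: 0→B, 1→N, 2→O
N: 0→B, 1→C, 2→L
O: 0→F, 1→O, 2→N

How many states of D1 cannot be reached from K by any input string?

Starting at K and following transitions, the reachable set is {B, C, D, F, G, I, J, K, L, M, N, O}. That leaves A, E, H unreachable — 3 in total.

3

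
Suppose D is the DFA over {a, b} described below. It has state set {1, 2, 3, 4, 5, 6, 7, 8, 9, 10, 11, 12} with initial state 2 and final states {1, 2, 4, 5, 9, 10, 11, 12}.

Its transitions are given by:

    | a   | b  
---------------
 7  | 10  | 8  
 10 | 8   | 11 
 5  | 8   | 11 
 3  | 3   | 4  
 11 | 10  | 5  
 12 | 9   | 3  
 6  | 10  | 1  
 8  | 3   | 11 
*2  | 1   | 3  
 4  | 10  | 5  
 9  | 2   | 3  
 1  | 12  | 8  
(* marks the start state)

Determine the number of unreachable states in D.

2

BFS from 2 reaches {1, 2, 3, 4, 5, 8, 9, 10, 11, 12}; the 2 state(s) 6, 7 are never visited.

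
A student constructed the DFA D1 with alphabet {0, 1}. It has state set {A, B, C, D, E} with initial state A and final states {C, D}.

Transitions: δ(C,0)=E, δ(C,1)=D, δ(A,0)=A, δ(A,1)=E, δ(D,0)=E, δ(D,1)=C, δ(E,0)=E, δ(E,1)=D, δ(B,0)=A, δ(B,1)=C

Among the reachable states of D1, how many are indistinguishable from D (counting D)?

2

Reachable states from the start: {A,C,D,E}. Unreachable: {B} — drop them.
Initial partition by acceptance: {C,D} | {A,E}.
Split {A,E} by δ(·,1) → {A} and {E}.
The partition is now stable with 3 blocks: {C,D} | {A} | {E}.
The equivalence class containing D is {C,D}, of size 2.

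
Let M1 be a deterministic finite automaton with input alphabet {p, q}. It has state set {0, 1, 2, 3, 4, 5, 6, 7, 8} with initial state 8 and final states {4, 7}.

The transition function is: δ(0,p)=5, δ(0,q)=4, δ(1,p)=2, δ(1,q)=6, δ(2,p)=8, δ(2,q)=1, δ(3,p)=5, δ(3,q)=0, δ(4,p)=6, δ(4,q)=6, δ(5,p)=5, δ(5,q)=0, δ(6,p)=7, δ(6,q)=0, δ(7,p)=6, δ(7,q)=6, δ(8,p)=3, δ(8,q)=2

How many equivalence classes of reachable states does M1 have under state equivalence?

All states are reachable from the start state.
P0 = {4,7} | {0,1,2,3,5,6,8}.
On input p, block {0,1,2,3,5,6,8} splits into {0,1,2,3,5,8} and {6}.
On input q, block {0,1,2,3,5,8} splits into {2,3,5,8} and {0} and {1}.
Refine {2,3,5,8} on symbol q: members go to different blocks, giving {3,5} and {2} and {8}.
No further refinement is possible. Final partition (7 blocks): {4,7} | {3,5} | {6} | {0} | {1} | {2} | {8}.

7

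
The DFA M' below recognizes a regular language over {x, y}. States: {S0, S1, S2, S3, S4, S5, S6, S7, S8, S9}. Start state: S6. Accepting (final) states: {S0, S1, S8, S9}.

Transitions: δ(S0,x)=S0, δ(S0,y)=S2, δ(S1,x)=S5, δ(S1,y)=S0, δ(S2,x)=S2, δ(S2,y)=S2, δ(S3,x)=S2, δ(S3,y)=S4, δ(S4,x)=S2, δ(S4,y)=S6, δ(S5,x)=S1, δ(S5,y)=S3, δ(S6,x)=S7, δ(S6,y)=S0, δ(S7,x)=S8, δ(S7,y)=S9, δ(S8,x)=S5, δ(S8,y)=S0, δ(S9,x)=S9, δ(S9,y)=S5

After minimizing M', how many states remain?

Every state is reachable, so we keep all 10.
P0 = {S0,S1,S8,S9} | {S2,S3,S4,S5,S6,S7}.
Split {S0,S1,S8,S9} by δ(·,x) → {S0,S9} and {S1,S8}.
Refine {S2,S3,S4,S5,S6,S7} on symbol x: members go to different blocks, giving {S2,S3,S4,S6} and {S5,S7}.
On input y, block {S0,S9} splits into {S0} and {S9}.
On input x, block {S2,S3,S4,S6} splits into {S2,S3,S4} and {S6}.
Refine {S2,S3,S4} on symbol y: members go to different blocks, giving {S2,S3} and {S4}.
Split {S2,S3} by δ(·,y) → {S2} and {S3}.
On input y, block {S5,S7} splits into {S5} and {S7}.
Stable partition: {S0} | {S2} | {S1,S8} | {S5} | {S9} | {S6} | {S4} | {S3} | {S7} — 9 equivalence classes.

9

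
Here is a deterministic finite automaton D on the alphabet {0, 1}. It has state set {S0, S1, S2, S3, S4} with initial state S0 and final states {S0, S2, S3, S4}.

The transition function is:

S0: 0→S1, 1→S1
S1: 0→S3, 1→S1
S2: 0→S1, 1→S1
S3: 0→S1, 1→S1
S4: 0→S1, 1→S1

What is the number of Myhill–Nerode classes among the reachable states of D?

First remove the unreachable states {S2,S4}; 3 states remain.
Start with accepting vs non-accepting: {S0,S3} | {S1}.
Stable partition: {S0,S3} | {S1} — 2 equivalence classes.

2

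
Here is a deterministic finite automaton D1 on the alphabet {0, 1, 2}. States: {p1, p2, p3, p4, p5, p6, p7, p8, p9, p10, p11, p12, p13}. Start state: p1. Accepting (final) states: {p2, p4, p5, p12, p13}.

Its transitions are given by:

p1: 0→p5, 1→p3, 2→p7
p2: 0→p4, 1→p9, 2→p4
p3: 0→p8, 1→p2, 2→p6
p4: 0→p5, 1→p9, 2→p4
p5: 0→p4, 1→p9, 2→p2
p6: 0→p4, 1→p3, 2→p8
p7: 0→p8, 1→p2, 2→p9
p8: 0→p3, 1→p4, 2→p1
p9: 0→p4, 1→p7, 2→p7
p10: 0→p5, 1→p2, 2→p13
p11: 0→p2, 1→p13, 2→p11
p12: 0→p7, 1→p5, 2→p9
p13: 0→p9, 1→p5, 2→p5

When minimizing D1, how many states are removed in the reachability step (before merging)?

Starting at p1 and following transitions, the reachable set is {p1, p2, p3, p4, p5, p6, p7, p8, p9}. That leaves p10, p11, p12, p13 unreachable — 4 in total.

4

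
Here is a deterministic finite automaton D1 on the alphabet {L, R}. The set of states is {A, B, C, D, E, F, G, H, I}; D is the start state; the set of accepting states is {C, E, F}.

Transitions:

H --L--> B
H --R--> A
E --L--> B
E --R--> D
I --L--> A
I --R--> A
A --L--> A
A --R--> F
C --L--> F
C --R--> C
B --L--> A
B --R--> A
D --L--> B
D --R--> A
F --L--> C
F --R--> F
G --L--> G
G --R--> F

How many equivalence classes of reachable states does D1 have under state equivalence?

First remove the unreachable states {E,G,H,I}; 5 states remain.
Start with accepting vs non-accepting: {C,F} | {A,B,D}.
Refine {A,B,D} on symbol R: members go to different blocks, giving {B,D} and {A}.
On input L, block {B,D} splits into {B} and {D}.
No further refinement is possible. Final partition (4 blocks): {C,F} | {B} | {A} | {D}.

4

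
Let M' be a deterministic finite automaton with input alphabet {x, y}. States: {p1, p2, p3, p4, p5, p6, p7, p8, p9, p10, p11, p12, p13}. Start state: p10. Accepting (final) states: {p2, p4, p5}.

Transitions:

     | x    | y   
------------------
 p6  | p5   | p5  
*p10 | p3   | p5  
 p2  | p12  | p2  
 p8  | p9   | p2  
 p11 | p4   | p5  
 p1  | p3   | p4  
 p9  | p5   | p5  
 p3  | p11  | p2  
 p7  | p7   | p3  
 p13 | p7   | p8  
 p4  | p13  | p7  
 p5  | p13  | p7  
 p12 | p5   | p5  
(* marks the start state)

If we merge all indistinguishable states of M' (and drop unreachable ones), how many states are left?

6

First remove the unreachable states {p1,p6}; 11 states remain.
P0 = {p2,p4,p5} | {p3,p7,p8,p9,p10,p11,p12,p13}.
On input y, block {p2,p4,p5} splits into {p4,p5} and {p2}.
On input x, block {p3,p7,p8,p9,p10,p11,p12,p13} splits into {p3,p7,p8,p10,p13} and {p9,p11,p12}.
Refine {p3,p7,p8,p10,p13} on symbol x: members go to different blocks, giving {p7,p10,p13} and {p3,p8}.
Split {p7,p10,p13} by δ(·,x) → {p7,p13} and {p10}.
No further refinement is possible. Final partition (6 blocks): {p4,p5} | {p7,p13} | {p2} | {p9,p11,p12} | {p3,p8} | {p10}.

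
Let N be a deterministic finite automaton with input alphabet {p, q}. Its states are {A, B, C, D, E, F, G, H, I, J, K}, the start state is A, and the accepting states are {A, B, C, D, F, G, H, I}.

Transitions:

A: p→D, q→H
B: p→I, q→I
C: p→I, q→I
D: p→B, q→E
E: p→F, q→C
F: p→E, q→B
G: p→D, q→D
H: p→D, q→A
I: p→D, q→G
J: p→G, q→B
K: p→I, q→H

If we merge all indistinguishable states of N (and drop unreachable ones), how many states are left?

7

States {J,K} cannot be reached from the start state, so discard them.
Start with accepting vs non-accepting: {A,B,C,D,F,G,H,I} | {E}.
On input p, block {A,B,C,D,F,G,H,I} splits into {A,B,C,D,G,H,I} and {F}.
On input q, block {A,B,C,D,G,H,I} splits into {A,B,C,G,H,I} and {D}.
Refine {A,B,C,G,H,I} on symbol p: members go to different blocks, giving {A,G,H,I} and {B,C}.
Split {A,G,H,I} by δ(·,q) → {A,H,I} and {G}.
Refine {A,H,I} on symbol q: members go to different blocks, giving {A,H} and {I}.
The partition is now stable with 7 blocks: {A,H} | {E} | {F} | {D} | {B,C} | {G} | {I}.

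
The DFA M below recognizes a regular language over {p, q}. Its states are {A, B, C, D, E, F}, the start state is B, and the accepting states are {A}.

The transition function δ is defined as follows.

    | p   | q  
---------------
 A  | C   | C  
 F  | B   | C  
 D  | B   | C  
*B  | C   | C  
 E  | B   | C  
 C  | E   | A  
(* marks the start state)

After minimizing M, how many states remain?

4

States {D,F} cannot be reached from the start state, so discard them.
Start with accepting vs non-accepting: {A} | {B,C,E}.
Split {B,C,E} by δ(·,q) → {B,E} and {C}.
Refine {B,E} on symbol p: members go to different blocks, giving {B} and {E}.
No further refinement is possible. Final partition (4 blocks): {A} | {B} | {C} | {E}.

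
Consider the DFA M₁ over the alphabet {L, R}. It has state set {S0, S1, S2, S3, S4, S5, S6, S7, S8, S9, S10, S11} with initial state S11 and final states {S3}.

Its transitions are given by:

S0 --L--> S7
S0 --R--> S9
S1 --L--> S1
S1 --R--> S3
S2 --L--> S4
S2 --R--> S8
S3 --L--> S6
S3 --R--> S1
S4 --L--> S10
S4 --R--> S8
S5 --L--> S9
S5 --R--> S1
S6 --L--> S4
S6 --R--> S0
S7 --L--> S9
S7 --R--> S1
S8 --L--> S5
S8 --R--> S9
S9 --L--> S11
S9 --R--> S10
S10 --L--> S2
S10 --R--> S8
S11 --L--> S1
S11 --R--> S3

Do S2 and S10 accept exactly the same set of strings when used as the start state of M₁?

Yes

All states are reachable from the start state.
Initial partition by acceptance: {S3} | {S0,S1,S2,S4,S5,S6,S7,S8,S9,S10,S11}.
Refine {S0,S1,S2,S4,S5,S6,S7,S8,S9,S10,S11} on symbol R: members go to different blocks, giving {S0,S2,S4,S5,S6,S7,S8,S9,S10} and {S1,S11}.
Refine {S0,S2,S4,S5,S6,S7,S8,S9,S10} on symbol L: members go to different blocks, giving {S0,S2,S4,S5,S6,S7,S8,S10} and {S9}.
On input L, block {S0,S2,S4,S5,S6,S7,S8,S10} splits into {S0,S2,S4,S6,S8,S10} and {S5,S7}.
Refine {S0,S2,S4,S6,S8,S10} on symbol L: members go to different blocks, giving {S2,S4,S6,S10} and {S0,S8}.
The partition is now stable with 6 blocks: {S3} | {S2,S4,S6,S10} | {S1,S11} | {S9} | {S5,S7} | {S0,S8}.
S2 and S10 lie in the same block of the stable partition, so they are equivalent — no string distinguishes them.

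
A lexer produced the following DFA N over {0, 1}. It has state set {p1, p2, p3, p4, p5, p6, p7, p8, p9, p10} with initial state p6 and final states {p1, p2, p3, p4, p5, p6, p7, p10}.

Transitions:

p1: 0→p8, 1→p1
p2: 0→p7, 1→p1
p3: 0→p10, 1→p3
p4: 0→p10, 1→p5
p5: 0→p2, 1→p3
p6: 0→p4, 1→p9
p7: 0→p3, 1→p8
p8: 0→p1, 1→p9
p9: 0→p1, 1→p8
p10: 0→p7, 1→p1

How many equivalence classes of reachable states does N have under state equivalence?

All states are reachable from the start state.
P0 = {p1,p2,p3,p4,p5,p6,p7,p10} | {p8,p9}.
On input 0, block {p1,p2,p3,p4,p5,p6,p7,p10} splits into {p2,p3,p4,p5,p6,p7,p10} and {p1}.
On input 1, block {p2,p3,p4,p5,p6,p7,p10} splits into {p3,p4,p5} and {p2,p10} and {p6,p7}.
No further refinement is possible. Final partition (5 blocks): {p3,p4,p5} | {p8,p9} | {p1} | {p2,p10} | {p6,p7}.

5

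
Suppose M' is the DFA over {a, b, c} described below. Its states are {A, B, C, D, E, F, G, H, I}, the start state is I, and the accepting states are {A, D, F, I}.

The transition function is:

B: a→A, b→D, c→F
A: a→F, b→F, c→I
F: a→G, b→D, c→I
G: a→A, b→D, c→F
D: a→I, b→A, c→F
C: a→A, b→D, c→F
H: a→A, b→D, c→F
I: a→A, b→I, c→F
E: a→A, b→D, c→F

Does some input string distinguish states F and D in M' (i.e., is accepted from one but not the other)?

Reachable states from the start: {A,D,F,G,I}. Unreachable: {B,C,E,H} — drop them.
P0 = {A,D,F,I} | {G}.
Split {A,D,F,I} by δ(·,a) → {A,D,I} and {F}.
Split {A,D,I} by δ(·,a) → {D,I} and {A}.
Refine {D,I} on symbol a: members go to different blocks, giving {D} and {I}.
Stable partition: {D} | {G} | {F} | {A} | {I} — 5 equivalence classes.
F and D end up in different blocks, so they are distinguishable. For instance, the string 'a' is accepted from only D.

Yes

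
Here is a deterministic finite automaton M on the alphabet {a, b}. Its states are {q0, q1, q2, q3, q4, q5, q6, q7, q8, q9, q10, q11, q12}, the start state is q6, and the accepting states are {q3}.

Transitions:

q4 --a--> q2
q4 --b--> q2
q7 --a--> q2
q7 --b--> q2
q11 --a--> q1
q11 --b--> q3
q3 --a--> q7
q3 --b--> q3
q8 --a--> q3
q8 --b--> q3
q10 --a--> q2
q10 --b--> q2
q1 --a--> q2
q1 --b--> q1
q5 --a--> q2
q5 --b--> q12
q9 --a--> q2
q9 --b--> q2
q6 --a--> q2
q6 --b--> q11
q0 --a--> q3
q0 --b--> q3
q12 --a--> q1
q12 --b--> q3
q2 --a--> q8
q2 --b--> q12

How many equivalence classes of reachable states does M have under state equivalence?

First remove the unreachable states {q0,q4,q5,q9,q10}; 8 states remain.
Initial partition by acceptance: {q3} | {q1,q2,q6,q7,q8,q11,q12}.
Split {q1,q2,q6,q7,q8,q11,q12} by δ(·,a) → {q1,q2,q6,q7,q11,q12} and {q8}.
Split {q1,q2,q6,q7,q11,q12} by δ(·,a) → {q1,q6,q7,q11,q12} and {q2}.
On input a, block {q1,q6,q7,q11,q12} splits into {q1,q6,q7} and {q11,q12}.
Refine {q1,q6,q7} on symbol b: members go to different blocks, giving {q1} and {q6} and {q7}.
Stable partition: {q3} | {q1} | {q8} | {q2} | {q11,q12} | {q6} | {q7} — 7 equivalence classes.

7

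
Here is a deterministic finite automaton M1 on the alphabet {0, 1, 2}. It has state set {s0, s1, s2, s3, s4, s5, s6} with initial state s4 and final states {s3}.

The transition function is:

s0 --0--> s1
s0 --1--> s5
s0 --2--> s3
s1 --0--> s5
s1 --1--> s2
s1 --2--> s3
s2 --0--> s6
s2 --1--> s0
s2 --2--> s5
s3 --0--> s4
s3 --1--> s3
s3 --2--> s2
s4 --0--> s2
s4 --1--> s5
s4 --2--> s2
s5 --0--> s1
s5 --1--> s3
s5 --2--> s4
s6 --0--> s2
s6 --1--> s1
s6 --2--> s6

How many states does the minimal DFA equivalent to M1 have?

P0 = {s3} | {s0,s1,s2,s4,s5,s6}.
Split {s0,s1,s2,s4,s5,s6} by δ(·,1) → {s0,s1,s2,s4,s6} and {s5}.
Split {s0,s1,s2,s4,s6} by δ(·,0) → {s0,s2,s4,s6} and {s1}.
Refine {s0,s2,s4,s6} on symbol 0: members go to different blocks, giving {s2,s4,s6} and {s0}.
Split {s2,s4,s6} by δ(·,1) → {s2} and {s4} and {s6}.
No further refinement is possible. Final partition (7 blocks): {s3} | {s2} | {s5} | {s1} | {s0} | {s4} | {s6}.

7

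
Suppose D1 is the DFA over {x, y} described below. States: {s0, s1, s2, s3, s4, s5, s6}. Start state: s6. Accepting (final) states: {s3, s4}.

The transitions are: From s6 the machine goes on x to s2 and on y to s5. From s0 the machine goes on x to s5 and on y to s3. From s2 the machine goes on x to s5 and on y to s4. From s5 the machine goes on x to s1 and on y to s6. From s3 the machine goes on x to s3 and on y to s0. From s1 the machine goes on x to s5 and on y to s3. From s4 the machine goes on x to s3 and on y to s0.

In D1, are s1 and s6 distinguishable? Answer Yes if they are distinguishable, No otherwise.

All states are reachable from the start state.
Initial partition by acceptance: {s3,s4} | {s0,s1,s2,s5,s6}.
Split {s0,s1,s2,s5,s6} by δ(·,y) → {s0,s1,s2} and {s5,s6}.
The partition is now stable with 3 blocks: {s3,s4} | {s0,s1,s2} | {s5,s6}.
s1 and s6 end up in different blocks, so they are distinguishable. For instance, the string 'y' is accepted from only s1.

Yes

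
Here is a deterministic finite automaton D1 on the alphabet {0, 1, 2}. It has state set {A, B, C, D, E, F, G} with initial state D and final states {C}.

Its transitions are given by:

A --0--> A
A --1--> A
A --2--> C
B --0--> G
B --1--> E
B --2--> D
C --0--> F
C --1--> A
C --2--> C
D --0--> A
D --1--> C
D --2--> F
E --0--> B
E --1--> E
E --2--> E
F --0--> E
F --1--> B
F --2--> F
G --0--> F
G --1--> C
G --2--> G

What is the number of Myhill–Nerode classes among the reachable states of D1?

P0 = {C} | {A,B,D,E,F,G}.
On input 1, block {A,B,D,E,F,G} splits into {A,B,E,F} and {D,G}.
Split {A,B,E,F} by δ(·,0) → {A,E,F} and {B}.
Refine {A,E,F} on symbol 0: members go to different blocks, giving {A,F} and {E}.
Split {A,F} by δ(·,0) → {A} and {F}.
Split {D,G} by δ(·,0) → {D} and {G}.
Stable partition: {C} | {A} | {D} | {B} | {E} | {F} | {G} — 7 equivalence classes.

7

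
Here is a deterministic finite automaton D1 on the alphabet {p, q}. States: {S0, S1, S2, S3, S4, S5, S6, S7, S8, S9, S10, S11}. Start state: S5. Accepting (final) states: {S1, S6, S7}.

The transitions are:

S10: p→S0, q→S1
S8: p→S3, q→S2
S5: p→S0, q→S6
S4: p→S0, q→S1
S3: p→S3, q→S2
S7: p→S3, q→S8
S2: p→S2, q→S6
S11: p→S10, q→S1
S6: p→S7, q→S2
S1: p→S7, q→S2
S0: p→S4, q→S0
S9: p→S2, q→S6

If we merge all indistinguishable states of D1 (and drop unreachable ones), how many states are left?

Reachable states from the start: {S0,S1,S2,S3,S4,S5,S6,S7,S8}. Unreachable: {S9,S10,S11} — drop them.
Initial partition by acceptance: {S1,S6,S7} | {S0,S2,S3,S4,S5,S8}.
On input p, block {S1,S6,S7} splits into {S1,S6} and {S7}.
Refine {S0,S2,S3,S4,S5,S8} on symbol q: members go to different blocks, giving {S0,S3,S8} and {S2,S4,S5}.
On input p, block {S0,S3,S8} splits into {S3,S8} and {S0}.
Split {S2,S4,S5} by δ(·,p) → {S4,S5} and {S2}.
No further refinement is possible. Final partition (6 blocks): {S1,S6} | {S3,S8} | {S7} | {S4,S5} | {S0} | {S2}.

6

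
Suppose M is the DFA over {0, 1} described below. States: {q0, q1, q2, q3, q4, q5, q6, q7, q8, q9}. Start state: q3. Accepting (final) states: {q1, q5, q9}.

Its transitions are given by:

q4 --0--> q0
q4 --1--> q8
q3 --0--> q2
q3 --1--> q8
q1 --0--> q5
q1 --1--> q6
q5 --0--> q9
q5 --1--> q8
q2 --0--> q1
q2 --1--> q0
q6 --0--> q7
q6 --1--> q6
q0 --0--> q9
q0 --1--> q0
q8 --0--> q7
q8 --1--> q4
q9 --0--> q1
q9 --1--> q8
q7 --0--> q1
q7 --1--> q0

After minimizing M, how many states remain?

Every state is reachable, so we keep all 10.
Start with accepting vs non-accepting: {q1,q5,q9} | {q0,q2,q3,q4,q6,q7,q8}.
On input 0, block {q0,q2,q3,q4,q6,q7,q8} splits into {q3,q4,q6,q8} and {q0,q2,q7}.
Stable partition: {q1,q5,q9} | {q3,q4,q6,q8} | {q0,q2,q7} — 3 equivalence classes.

3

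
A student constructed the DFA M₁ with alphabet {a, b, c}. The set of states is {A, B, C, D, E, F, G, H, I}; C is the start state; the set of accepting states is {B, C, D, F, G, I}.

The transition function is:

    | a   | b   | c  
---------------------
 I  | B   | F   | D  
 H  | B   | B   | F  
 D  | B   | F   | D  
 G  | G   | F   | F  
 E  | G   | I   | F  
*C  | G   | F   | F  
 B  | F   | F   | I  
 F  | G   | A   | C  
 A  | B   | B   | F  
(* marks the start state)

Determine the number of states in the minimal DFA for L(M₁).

Reachable states from the start: {A,B,C,D,F,G,I}. Unreachable: {E,H} — drop them.
Start with accepting vs non-accepting: {B,C,D,F,G,I} | {A}.
Split {B,C,D,F,G,I} by δ(·,b) → {B,C,D,G,I} and {F}.
On input a, block {B,C,D,G,I} splits into {C,D,G,I} and {B}.
Refine {C,D,G,I} on symbol a: members go to different blocks, giving {C,G} and {D,I}.
Stable partition: {C,G} | {A} | {F} | {B} | {D,I} — 5 equivalence classes.

5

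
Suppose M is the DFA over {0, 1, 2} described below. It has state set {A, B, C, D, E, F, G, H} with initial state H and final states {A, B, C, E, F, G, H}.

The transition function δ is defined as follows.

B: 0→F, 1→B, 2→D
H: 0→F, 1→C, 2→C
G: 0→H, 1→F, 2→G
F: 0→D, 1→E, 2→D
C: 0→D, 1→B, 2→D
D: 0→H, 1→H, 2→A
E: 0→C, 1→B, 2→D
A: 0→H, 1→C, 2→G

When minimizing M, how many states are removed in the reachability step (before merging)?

0

Exploring from H, all states are eventually visited, so none are unreachable.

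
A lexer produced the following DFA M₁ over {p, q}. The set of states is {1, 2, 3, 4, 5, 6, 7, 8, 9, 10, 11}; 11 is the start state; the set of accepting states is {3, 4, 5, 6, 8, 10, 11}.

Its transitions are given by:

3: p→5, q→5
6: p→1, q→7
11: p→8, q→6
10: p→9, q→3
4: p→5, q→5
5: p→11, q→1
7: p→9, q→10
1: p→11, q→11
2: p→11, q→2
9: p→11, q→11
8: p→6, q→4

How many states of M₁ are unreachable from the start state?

1

Starting at 11 and following transitions, the reachable set is {1, 3, 4, 5, 6, 7, 8, 9, 10, 11}. That leaves 2 unreachable — 1 in total.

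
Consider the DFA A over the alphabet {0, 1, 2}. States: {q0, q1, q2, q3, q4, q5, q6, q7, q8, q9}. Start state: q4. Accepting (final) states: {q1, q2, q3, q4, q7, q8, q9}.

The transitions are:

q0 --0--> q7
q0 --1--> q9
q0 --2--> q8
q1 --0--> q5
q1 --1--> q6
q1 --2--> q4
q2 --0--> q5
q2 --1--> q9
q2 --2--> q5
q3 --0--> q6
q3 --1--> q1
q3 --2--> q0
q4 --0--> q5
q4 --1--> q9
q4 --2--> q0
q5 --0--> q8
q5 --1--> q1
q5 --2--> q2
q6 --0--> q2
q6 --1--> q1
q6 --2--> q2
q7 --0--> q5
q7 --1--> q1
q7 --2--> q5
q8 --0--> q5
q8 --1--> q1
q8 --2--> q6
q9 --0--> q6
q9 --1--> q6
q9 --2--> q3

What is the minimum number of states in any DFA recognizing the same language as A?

3

Every state is reachable, so we keep all 10.
P0 = {q1,q2,q3,q4,q7,q8,q9} | {q0,q5,q6}.
Split {q1,q2,q3,q4,q7,q8,q9} by δ(·,1) → {q2,q3,q4,q7,q8} and {q1,q9}.
The partition is now stable with 3 blocks: {q2,q3,q4,q7,q8} | {q0,q5,q6} | {q1,q9}.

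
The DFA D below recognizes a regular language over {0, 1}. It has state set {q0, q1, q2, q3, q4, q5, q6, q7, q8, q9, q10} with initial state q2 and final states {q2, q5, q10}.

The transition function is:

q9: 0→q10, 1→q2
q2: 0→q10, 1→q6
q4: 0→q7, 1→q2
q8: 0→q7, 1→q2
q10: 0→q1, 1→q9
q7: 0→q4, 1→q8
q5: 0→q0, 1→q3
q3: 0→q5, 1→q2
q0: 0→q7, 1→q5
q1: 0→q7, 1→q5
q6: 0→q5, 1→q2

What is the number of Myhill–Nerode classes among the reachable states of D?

6

P0 = {q2,q5,q10} | {q0,q1,q3,q4,q6,q7,q8,q9}.
Split {q2,q5,q10} by δ(·,0) → {q5,q10} and {q2}.
Split {q0,q1,q3,q4,q6,q7,q8,q9} by δ(·,0) → {q0,q1,q4,q7,q8} and {q3,q6,q9}.
Split {q0,q1,q4,q7,q8} by δ(·,1) → {q0,q1} and {q4,q8} and {q7}.
Stable partition: {q5,q10} | {q0,q1} | {q2} | {q3,q6,q9} | {q4,q8} | {q7} — 6 equivalence classes.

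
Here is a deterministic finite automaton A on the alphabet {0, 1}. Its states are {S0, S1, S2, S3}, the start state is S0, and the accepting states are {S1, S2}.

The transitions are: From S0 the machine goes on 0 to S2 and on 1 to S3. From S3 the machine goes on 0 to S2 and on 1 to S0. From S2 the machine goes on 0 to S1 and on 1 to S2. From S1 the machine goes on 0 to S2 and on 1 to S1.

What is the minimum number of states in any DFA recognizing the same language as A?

All states are reachable from the start state.
Initial partition by acceptance: {S1,S2} | {S0,S3}.
The partition is now stable with 2 blocks: {S1,S2} | {S0,S3}.

2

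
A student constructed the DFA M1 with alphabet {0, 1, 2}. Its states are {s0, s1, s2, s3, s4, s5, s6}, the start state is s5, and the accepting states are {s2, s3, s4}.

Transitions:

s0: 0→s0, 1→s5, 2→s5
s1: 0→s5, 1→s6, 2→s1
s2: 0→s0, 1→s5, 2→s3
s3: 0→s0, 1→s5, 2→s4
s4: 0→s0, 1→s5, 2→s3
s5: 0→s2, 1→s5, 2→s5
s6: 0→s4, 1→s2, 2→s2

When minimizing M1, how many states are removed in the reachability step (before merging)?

2

No path from s5 leads to s1, s6; the other 5 states are all reachable.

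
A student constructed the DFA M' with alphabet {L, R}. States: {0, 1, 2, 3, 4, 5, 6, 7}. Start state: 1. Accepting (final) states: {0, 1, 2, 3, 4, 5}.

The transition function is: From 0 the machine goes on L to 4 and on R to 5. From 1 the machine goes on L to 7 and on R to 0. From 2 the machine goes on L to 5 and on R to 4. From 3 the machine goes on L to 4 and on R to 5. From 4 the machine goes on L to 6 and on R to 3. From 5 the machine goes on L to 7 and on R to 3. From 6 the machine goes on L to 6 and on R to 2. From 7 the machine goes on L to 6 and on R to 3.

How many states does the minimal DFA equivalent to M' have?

Initial partition by acceptance: {0,1,2,3,4,5} | {6,7}.
Refine {0,1,2,3,4,5} on symbol L: members go to different blocks, giving {0,2,3} and {1,4,5}.
Stable partition: {0,2,3} | {6,7} | {1,4,5} — 3 equivalence classes.

3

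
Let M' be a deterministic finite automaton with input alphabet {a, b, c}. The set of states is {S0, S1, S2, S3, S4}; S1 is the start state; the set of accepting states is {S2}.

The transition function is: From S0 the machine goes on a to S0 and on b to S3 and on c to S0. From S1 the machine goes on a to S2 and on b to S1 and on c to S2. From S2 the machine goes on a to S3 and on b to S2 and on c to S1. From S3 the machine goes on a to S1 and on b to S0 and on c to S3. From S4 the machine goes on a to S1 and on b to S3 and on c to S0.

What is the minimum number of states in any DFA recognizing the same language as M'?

First remove the unreachable states {S4}; 4 states remain.
Initial partition by acceptance: {S2} | {S0,S1,S3}.
Split {S0,S1,S3} by δ(·,a) → {S0,S3} and {S1}.
On input a, block {S0,S3} splits into {S0} and {S3}.
Stable partition: {S2} | {S0} | {S1} | {S3} — 4 equivalence classes.

4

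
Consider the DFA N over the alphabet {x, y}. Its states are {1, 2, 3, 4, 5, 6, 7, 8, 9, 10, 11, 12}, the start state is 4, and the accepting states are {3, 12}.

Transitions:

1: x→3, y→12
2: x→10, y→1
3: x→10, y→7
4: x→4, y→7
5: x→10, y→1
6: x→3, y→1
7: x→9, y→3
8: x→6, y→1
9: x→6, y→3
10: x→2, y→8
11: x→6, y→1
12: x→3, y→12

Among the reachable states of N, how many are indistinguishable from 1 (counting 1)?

1

First remove the unreachable states {5,11}; 10 states remain.
P0 = {3,12} | {1,2,4,6,7,8,9,10}.
Split {3,12} by δ(·,x) → {3} and {12}.
Split {1,2,4,6,7,8,9,10} by δ(·,x) → {2,4,7,8,9,10} and {1,6}.
Split {2,4,7,8,9,10} by δ(·,x) → {2,4,7,10} and {8,9}.
Refine {2,4,7,10} on symbol x: members go to different blocks, giving {2,4,10} and {7}.
Split {2,4,10} by δ(·,y) → {2} and {4} and {10}.
On input y, block {1,6} splits into {1} and {6}.
On input y, block {8,9} splits into {8} and {9}.
The partition is now stable with 10 blocks: {3} | {2} | {12} | {1} | {8} | {7} | {4} | {10} | {6} | {9}.
State 1 belongs to the block {1}, which has 1 states.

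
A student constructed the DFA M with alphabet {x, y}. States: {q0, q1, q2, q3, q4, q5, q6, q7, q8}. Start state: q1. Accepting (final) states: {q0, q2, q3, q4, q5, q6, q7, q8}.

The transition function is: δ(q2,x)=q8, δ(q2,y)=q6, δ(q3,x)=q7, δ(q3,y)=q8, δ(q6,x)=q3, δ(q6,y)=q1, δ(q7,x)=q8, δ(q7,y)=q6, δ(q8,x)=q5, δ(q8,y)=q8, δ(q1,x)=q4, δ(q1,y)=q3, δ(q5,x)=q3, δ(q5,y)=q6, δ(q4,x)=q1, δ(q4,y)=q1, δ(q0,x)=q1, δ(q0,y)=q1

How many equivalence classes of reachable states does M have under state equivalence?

States {q0,q2} cannot be reached from the start state, so discard them.
P0 = {q3,q4,q5,q6,q7,q8} | {q1}.
On input x, block {q3,q4,q5,q6,q7,q8} splits into {q3,q5,q6,q7,q8} and {q4}.
Split {q3,q5,q6,q7,q8} by δ(·,y) → {q3,q5,q7,q8} and {q6}.
Refine {q3,q5,q7,q8} on symbol y: members go to different blocks, giving {q3,q8} and {q5,q7}.
No further refinement is possible. Final partition (5 blocks): {q3,q8} | {q1} | {q4} | {q6} | {q5,q7}.

5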